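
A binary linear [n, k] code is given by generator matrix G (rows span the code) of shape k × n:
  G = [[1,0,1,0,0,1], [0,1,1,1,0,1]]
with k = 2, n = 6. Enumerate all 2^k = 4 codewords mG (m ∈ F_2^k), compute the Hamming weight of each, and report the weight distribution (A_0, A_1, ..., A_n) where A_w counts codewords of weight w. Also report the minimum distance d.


Weight distribution: A_0 = 1, A_3 = 2, A_4 = 1. Minimum distance d = 3.

Enumerate all 2^2 = 4 messages m ∈ F_2^2.
For each, compute codeword c = mG in F_2^6, then tally its weight.
  m = 00 → c = 000000, weight = 0.
  m = 10 → c = 101001, weight = 3.
  m = 01 → c = 011101, weight = 4.
  m = 11 → c = 110100, weight = 3.
Tally weights:
  weight 0: 1 codewords.
  weight 3: 2 codewords.
  weight 4: 1 codewords.
Minimum distance d = smallest w > 0 with A_w > 0 = 3.
Sanity: Σ A_w = 4 = 2^2 = 4 ✓.


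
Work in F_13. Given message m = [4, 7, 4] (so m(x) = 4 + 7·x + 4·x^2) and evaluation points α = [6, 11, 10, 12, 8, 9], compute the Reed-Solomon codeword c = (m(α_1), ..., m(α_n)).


c = [8, 6, 6, 1, 4, 1]

Message polynomial: m(x) = 4 + 7·x + 4·x^2 (mod 13).
For each evaluation point α_i, compute m(α_i) mod 13:
  α_1 = 6: Horner steps 4 → 5 → 8, so m(6) = 8.
  α_2 = 11: Horner steps 4 → 12 → 6, so m(11) = 6.
  α_3 = 10: Horner steps 4 → 8 → 6, so m(10) = 6.
  α_4 = 12: Horner steps 4 → 3 → 1, so m(12) = 1.
  α_5 = 8: Horner steps 4 → 0 → 4, so m(8) = 4.
  α_6 = 9: Horner steps 4 → 4 → 1, so m(9) = 1.
Codeword c = [8, 6, 6, 1, 4, 1] ∈ F_13^6.


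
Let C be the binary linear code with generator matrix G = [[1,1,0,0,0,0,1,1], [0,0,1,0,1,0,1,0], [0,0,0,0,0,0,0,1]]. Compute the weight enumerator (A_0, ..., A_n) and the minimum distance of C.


Weight distribution: A_0 = 1, A_1 = 1, A_3 = 2, A_4 = 3, A_5 = 1. Minimum distance d = 1.

Enumerate all 2^3 = 8 messages m ∈ F_2^3.
For each, compute codeword c = mG in F_2^8, then tally its weight.
  m = 000 → c = 00000000, weight = 0.
  m = 100 → c = 11000011, weight = 4.
  m = 010 → c = 00101010, weight = 3.
  m = 110 → c = 11101001, weight = 5.
  m = 001 → c = 00000001, weight = 1.
  m = 101 → c = 11000010, weight = 3.
  m = 011 → c = 00101011, weight = 4.
  m = 111 → c = 11101000, weight = 4.
Tally weights:
  weight 0: 1 codewords.
  weight 1: 1 codewords.
  weight 3: 2 codewords.
  weight 4: 3 codewords.
  weight 5: 1 codewords.
Minimum distance d = smallest w > 0 with A_w > 0 = 1.
Sanity: Σ A_w = 8 = 2^3 = 8 ✓.


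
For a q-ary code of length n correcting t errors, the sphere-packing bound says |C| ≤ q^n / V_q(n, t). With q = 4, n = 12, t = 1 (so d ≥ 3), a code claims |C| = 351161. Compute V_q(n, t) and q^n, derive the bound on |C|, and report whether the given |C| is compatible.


V_q(n, t) = 37, q^n = 16777216, Hamming bound = 453438, |C| = 351161 ≤ bound (satisfied).

Step 1: Compute V_q(n, t) = Σ_{j=0}^1 C(n, j) (q−1)^j.
  j = 0: C(12,0)·(3)^0 = 1·1 = 1.
  j = 1: C(12,1)·(3)^1 = 12·3 = 36.
  V_q(n, t) = 1 + 36 = 37.
Step 2: q^n = 4^12 = 16777216.
Step 3: Hamming bound ⌊q^n / V_q(n,t)⌋ = ⌊16777216/37⌋ = 453438.
Step 4: Compare |C| = 351161 to 453438: satisfied.
The claimed |C| lies below the Hamming bound.


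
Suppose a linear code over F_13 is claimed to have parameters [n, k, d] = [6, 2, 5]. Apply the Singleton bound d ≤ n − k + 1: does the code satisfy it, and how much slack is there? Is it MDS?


Singleton RHS = n − k + 1 = 5, slack = 0, bound satisfied, MDS.

Singleton bound: d ≤ n − k + 1.
Here n = 6, k = 2, so n − k + 1 = 5.
Given d = 5, check d ≤ 5: YES.
Slack = (n − k + 1) − d = 0.
The code is MDS (slack = 0).
Description: the claimed parameters are [6, 2, 5]_13; such a code would be MDS (meets Singleton bound).


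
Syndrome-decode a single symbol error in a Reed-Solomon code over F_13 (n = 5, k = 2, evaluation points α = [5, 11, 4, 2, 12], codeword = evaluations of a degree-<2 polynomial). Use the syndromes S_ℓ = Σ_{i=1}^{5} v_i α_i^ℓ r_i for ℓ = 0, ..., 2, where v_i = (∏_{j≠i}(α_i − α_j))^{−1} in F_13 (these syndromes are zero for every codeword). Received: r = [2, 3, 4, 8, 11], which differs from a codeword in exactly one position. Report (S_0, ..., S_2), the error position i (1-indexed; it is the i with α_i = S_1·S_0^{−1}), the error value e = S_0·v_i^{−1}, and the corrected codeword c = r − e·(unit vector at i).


S = (10, 3, 10), error at position 5, error magnitude e = 10, c = [2, 3, 4, 8, 1].

Step 1: column multipliers v_i = (∏_{j≠i}(α_i − α_j))^{−1} mod 13.
  i = 1 (α = 5): (5−11)(5−4)(5−2)(5−12) = (−6)·1·3·(−7) = 126 ≡ 9, so v_1 = 9^{−1} = 3 (mod 13).
  i = 2 (α = 11): (11−5)(11−4)(11−2)(11−12) = 6·7·9·(−1) = −378 ≡ 12, so v_2 = 12^{−1} = 12 (mod 13).
  i = 3 (α = 4): (4−5)(4−11)(4−2)(4−12) = (−1)·(−7)·2·(−8) = −112 ≡ 5, so v_3 = 5^{−1} = 8 (mod 13).
  i = 4 (α = 2): (2−5)(2−11)(2−4)(2−12) = (−3)·(−9)·(−2)·(−10) = 540 ≡ 7, so v_4 = 7^{−1} = 2 (mod 13).
  i = 5 (α = 12): (12−5)(12−11)(12−4)(12−2) = 7·1·8·10 = 560 ≡ 1, so v_5 = 1^{−1} = 1 (mod 13).
  v = [3, 12, 8, 2, 1].
Step 2: syndromes of r = [2, 3, 4, 8, 11] (all sums mod 13).
  S_0 = Σ v_i r_i = 3·2 + 12·3 + 8·4 + 2·8 + 1·11 = 101 ≡ 10.
  S_1 = Σ v_i α_i r_i = 3·5·2 + 12·11·3 + 8·4·4 + 2·2·8 + 1·12·11 = 718 ≡ 3.
  α_i^2 mod 13 = [12, 4, 3, 4, 1].
  S_2 = Σ v_i α_i^2 r_i = 3·12·2 + 12·4·3 + 8·3·4 + 2·4·8 + 1·1·11 = 387 ≡ 10.
  S = (10, 3, 10) ≠ 0, so r is not a codeword (an error is present).
Step 3: locate the error. For a single error e at position i, S_ℓ = v_i·e·α_i^ℓ, so α_err = S_1/S_0.
  S_0^{−1} = 10^{−1} = 4 (mod 13), so α_err = 3·4 = 12 ≡ 12 = α_5. Error position i = 5.
  Consistency check: S_2/S_1 = 10·9 = 90 ≡ 12 = α_err ✓ (single-error assumption holds).
Step 4: error magnitude e = S_0/v_5 = S_0·∏_{j≠5}(α_5 − α_j) = 10·1 = 10 ≡ 10 (mod 13).
Step 5: correct position 5: c_5 = r_5 − e = 11 − 10 ≡ 1 (mod 13). Hence c = [2, 3, 4, 8, 1].
  Check: interpolating c through the α_i gives m(x) = 12 + 11·x (degree < 2) with m(α_i) = c_i for every i, so c is indeed a codeword.


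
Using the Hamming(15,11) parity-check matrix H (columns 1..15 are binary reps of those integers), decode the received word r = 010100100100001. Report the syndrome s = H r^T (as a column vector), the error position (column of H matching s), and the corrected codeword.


s = (0, 1, 0, 0)^T, error position = 4, corrected codeword c = 010000100100001

Compute s = H r^T mod 2 one row at a time:
  s_1 = 0 + 0 + 1 + 0 + 0 + 0 + 0 + 1 = 2 ≡ 0 (mod 2).
  s_2 = 1 + 0 + 0 + 1 + 0 + 0 + 0 + 1 = 3 ≡ 1 (mod 2).
  s_3 = 1 + 0 + 0 + 1 + 1 + 0 + 0 + 1 = 4 ≡ 0 (mod 2).
  s_4 = 0 + 0 + 0 + 1 + 0 + 0 + 0 + 1 = 2 ≡ 0 (mod 2).
s = (0, 1, 0, 0)^T — this equals column 4 of H (binary 0100), so error is at position 4.
Correct: flip bit 4 of r = 010100100100001 to get c = 010000100100001.


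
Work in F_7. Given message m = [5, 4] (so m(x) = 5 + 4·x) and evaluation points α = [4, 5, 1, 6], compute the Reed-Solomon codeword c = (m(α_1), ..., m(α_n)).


c = [0, 4, 2, 1]

Message polynomial: m(x) = 5 + 4·x (mod 7).
For each evaluation point α_i, compute m(α_i) mod 7:
  α_1 = 4: Horner steps 4 → 0, so m(4) = 0.
  α_2 = 5: Horner steps 4 → 4, so m(5) = 4.
  α_3 = 1: Horner steps 4 → 2, so m(1) = 2.
  α_4 = 6: Horner steps 4 → 1, so m(6) = 1.
Codeword c = [0, 4, 2, 1] ∈ F_7^4.


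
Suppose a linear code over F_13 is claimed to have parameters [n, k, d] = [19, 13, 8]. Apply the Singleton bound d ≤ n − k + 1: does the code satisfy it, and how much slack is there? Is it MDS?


Singleton RHS = n − k + 1 = 7, slack = -1, bound violated (no such code; not MDS).

Singleton bound: d ≤ n − k + 1.
Here n = 19, k = 13, so n − k + 1 = 7.
Given d = 8, check d ≤ 7: NO.
Slack = (n − k + 1) − d = -1.
The slack is negative: d = 8 exceeds n − k + 1 = 7 by 1, so the Singleton bound is violated and no linear [19, 13, 8]_13 code can exist. In particular it is not MDS (MDS requires d = n − k + 1 exactly).
Description: the claimed parameters are [19, 13, 8]_13; such a code would be impossible (violates the Singleton bound).


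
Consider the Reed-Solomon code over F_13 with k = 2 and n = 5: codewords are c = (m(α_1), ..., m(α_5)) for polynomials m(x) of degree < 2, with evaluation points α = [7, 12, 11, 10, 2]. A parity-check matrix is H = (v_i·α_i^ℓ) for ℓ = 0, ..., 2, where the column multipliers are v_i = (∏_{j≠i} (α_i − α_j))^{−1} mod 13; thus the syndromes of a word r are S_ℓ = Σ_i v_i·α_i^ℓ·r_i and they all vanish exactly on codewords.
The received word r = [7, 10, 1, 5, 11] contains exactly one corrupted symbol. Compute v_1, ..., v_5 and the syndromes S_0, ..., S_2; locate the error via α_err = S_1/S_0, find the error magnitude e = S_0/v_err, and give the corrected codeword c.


S = (10, 5, 9), error at position 1, error magnitude e = 3, c = [4, 10, 1, 5, 11].

Step 1: column multipliers v_i = (∏_{j≠i}(α_i − α_j))^{−1} mod 13.
  i = 1 (α = 7): (7−12)(7−11)(7−10)(7−2) = (−5)·(−4)·(−3)·5 = −300 ≡ 12, so v_1 = 12^{−1} = 12 (mod 13).
  i = 2 (α = 12): (12−7)(12−11)(12−10)(12−2) = 5·1·2·10 = 100 ≡ 9, so v_2 = 9^{−1} = 3 (mod 13).
  i = 3 (α = 11): (11−7)(11−12)(11−10)(11−2) = 4·(−1)·1·9 = −36 ≡ 3, so v_3 = 3^{−1} = 9 (mod 13).
  i = 4 (α = 10): (10−7)(10−12)(10−11)(10−2) = 3·(−2)·(−1)·8 = 48 ≡ 9, so v_4 = 9^{−1} = 3 (mod 13).
  i = 5 (α = 2): (2−7)(2−12)(2−11)(2−10) = (−5)·(−10)·(−9)·(−8) = 3600 ≡ 12, so v_5 = 12^{−1} = 12 (mod 13).
  v = [12, 3, 9, 3, 12].
Step 2: syndromes of r = [7, 10, 1, 5, 11] (all sums mod 13).
  S_0 = Σ v_i r_i = 12·7 + 3·10 + 9·1 + 3·5 + 12·11 = 270 ≡ 10.
  S_1 = Σ v_i α_i r_i = 12·7·7 + 3·12·10 + 9·11·1 + 3·10·5 + 12·2·11 = 1461 ≡ 5.
  α_i^2 mod 13 = [10, 1, 4, 9, 4].
  S_2 = Σ v_i α_i^2 r_i = 12·10·7 + 3·1·10 + 9·4·1 + 3·9·5 + 12·4·11 = 1569 ≡ 9.
  S = (10, 5, 9) ≠ 0, so r is not a codeword (an error is present).
Step 3: locate the error. For a single error e at position i, S_ℓ = v_i·e·α_i^ℓ, so α_err = S_1/S_0.
  S_0^{−1} = 10^{−1} = 4 (mod 13), so α_err = 5·4 = 20 ≡ 7 = α_1. Error position i = 1.
  Consistency check: S_2/S_1 = 9·8 = 72 ≡ 7 = α_err ✓ (single-error assumption holds).
Step 4: error magnitude e = S_0/v_1 = S_0·∏_{j≠1}(α_1 − α_j) = 10·12 = 120 ≡ 3 (mod 13).
Step 5: correct position 1: c_1 = r_1 − e = 7 − 3 ≡ 4 (mod 13). Hence c = [4, 10, 1, 5, 11].
  Check: interpolating c through the α_i gives m(x) = 6 + 9·x (degree < 2) with m(α_i) = c_i for every i, so c is indeed a codeword.


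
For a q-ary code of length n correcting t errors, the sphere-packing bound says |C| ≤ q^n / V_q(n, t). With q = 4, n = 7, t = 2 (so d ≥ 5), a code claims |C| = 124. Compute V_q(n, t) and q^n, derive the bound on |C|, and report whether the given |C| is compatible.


V_q(n, t) = 211, q^n = 16384, Hamming bound = 77, |C| = 124 > bound (violated).

Step 1: Compute V_q(n, t) = Σ_{j=0}^2 C(n, j) (q−1)^j.
  j = 0: C(7,0)·(3)^0 = 1·1 = 1.
  j = 1: C(7,1)·(3)^1 = 7·3 = 21.
  j = 2: C(7,2)·(3)^2 = 21·9 = 189.
  V_q(n, t) = 1 + 21 + 189 = 211.
Step 2: q^n = 4^7 = 16384.
Step 3: Hamming bound ⌊q^n / V_q(n,t)⌋ = ⌊16384/211⌋ = 77.
Step 4: Compare |C| = 124 to 77: violated.
The claimed |C| lies above the Hamming bound, so no 4-ary code of length 7 with d ≥ 5 can have 124 codewords.


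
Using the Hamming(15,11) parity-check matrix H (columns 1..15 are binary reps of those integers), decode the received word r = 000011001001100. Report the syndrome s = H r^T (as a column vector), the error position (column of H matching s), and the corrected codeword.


s = (1, 0, 1, 1)^T, error position = 11, corrected codeword c = 000011001011100

Compute s = H r^T mod 2 one row at a time:
  s_1 = 0 + 1 + 0 + 0 + 1 + 1 + 0 + 0 = 3 ≡ 1 (mod 2).
  s_2 = 0 + 1 + 1 + 0 + 1 + 1 + 0 + 0 = 4 ≡ 0 (mod 2).
  s_3 = 0 + 0 + 1 + 0 + 0 + 0 + 0 + 0 = 1 ≡ 1 (mod 2).
  s_4 = 0 + 0 + 1 + 0 + 1 + 0 + 1 + 0 = 3 ≡ 1 (mod 2).
s = (1, 0, 1, 1)^T — this equals column 11 of H (binary 1011), so error is at position 11.
Correct: flip bit 11 of r = 000011001001100 to get c = 000011001011100.


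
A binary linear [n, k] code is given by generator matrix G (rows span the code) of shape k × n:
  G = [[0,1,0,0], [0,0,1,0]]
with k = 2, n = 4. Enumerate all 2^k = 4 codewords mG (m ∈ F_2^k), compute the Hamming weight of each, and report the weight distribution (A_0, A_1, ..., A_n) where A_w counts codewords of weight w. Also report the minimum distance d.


Weight distribution: A_0 = 1, A_1 = 2, A_2 = 1. Minimum distance d = 1.

Enumerate all 2^2 = 4 messages m ∈ F_2^2.
For each, compute codeword c = mG in F_2^4, then tally its weight.
  m = 00 → c = 0000, weight = 0.
  m = 10 → c = 0100, weight = 1.
  m = 01 → c = 0010, weight = 1.
  m = 11 → c = 0110, weight = 2.
Tally weights:
  weight 0: 1 codewords.
  weight 1: 2 codewords.
  weight 2: 1 codewords.
Minimum distance d = smallest w > 0 with A_w > 0 = 1.
Sanity: Σ A_w = 4 = 2^2 = 4 ✓.


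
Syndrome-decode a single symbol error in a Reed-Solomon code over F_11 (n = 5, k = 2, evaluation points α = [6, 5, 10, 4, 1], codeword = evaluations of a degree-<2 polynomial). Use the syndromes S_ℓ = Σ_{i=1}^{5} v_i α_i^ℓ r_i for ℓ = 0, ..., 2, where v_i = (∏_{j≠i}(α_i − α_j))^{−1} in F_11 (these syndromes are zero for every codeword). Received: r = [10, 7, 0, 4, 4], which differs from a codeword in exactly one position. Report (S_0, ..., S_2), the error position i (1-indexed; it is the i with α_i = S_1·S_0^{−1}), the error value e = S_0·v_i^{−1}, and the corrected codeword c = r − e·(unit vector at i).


S = (9, 9, 9), error at position 5, error magnitude e = 9, c = [10, 7, 0, 4, 6].

Step 1: column multipliers v_i = (∏_{j≠i}(α_i − α_j))^{−1} mod 11.
  i = 1 (α = 6): (6−5)(6−10)(6−4)(6−1) = 1·(−4)·2·5 = −40 ≡ 4, so v_1 = 4^{−1} = 3 (mod 11).
  i = 2 (α = 5): (5−6)(5−10)(5−4)(5−1) = (−1)·(−5)·1·4 = 20 ≡ 9, so v_2 = 9^{−1} = 5 (mod 11).
  i = 3 (α = 10): (10−6)(10−5)(10−4)(10−1) = 4·5·6·9 = 1080 ≡ 2, so v_3 = 2^{−1} = 6 (mod 11).
  i = 4 (α = 4): (4−6)(4−5)(4−10)(4−1) = (−2)·(−1)·(−6)·3 = −36 ≡ 8, so v_4 = 8^{−1} = 7 (mod 11).
  i = 5 (α = 1): (1−6)(1−5)(1−10)(1−4) = (−5)·(−4)·(−9)·(−3) = 540 ≡ 1, so v_5 = 1^{−1} = 1 (mod 11).
  v = [3, 5, 6, 7, 1].
Step 2: syndromes of r = [10, 7, 0, 4, 4] (all sums mod 11).
  S_0 = Σ v_i r_i = 3·10 + 5·7 + 6·0 + 7·4 + 1·4 = 97 ≡ 9.
  S_1 = Σ v_i α_i r_i = 3·6·10 + 5·5·7 + 6·10·0 + 7·4·4 + 1·1·4 = 471 ≡ 9.
  α_i^2 mod 11 = [3, 3, 1, 5, 1].
  S_2 = Σ v_i α_i^2 r_i = 3·3·10 + 5·3·7 + 6·1·0 + 7·5·4 + 1·1·4 = 339 ≡ 9.
  S = (9, 9, 9) ≠ 0, so r is not a codeword (an error is present).
Step 3: locate the error. For a single error e at position i, S_ℓ = v_i·e·α_i^ℓ, so α_err = S_1/S_0.
  S_0^{−1} = 9^{−1} = 5 (mod 11), so α_err = 9·5 = 45 ≡ 1 = α_5. Error position i = 5.
  Consistency check: S_2/S_1 = 9·5 = 45 ≡ 1 = α_err ✓ (single-error assumption holds).
Step 4: error magnitude e = S_0/v_5 = S_0·∏_{j≠5}(α_5 − α_j) = 9·1 = 9 ≡ 9 (mod 11).
Step 5: correct position 5: c_5 = r_5 − e = 4 − 9 ≡ 6 (mod 11). Hence c = [10, 7, 0, 4, 6].
  Check: interpolating c through the α_i gives m(x) = 3 + 3·x (degree < 2) with m(α_i) = c_i for every i, so c is indeed a codeword.


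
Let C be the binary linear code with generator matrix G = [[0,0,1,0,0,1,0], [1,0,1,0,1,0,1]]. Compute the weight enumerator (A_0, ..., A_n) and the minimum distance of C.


Weight distribution: A_0 = 1, A_2 = 1, A_4 = 2. Minimum distance d = 2.

Enumerate all 2^2 = 4 messages m ∈ F_2^2.
For each, compute codeword c = mG in F_2^7, then tally its weight.
  m = 00 → c = 0000000, weight = 0.
  m = 10 → c = 0010010, weight = 2.
  m = 01 → c = 1010101, weight = 4.
  m = 11 → c = 1000111, weight = 4.
Tally weights:
  weight 0: 1 codewords.
  weight 2: 1 codewords.
  weight 4: 2 codewords.
Minimum distance d = smallest w > 0 with A_w > 0 = 2.
Sanity: Σ A_w = 4 = 2^2 = 4 ✓.


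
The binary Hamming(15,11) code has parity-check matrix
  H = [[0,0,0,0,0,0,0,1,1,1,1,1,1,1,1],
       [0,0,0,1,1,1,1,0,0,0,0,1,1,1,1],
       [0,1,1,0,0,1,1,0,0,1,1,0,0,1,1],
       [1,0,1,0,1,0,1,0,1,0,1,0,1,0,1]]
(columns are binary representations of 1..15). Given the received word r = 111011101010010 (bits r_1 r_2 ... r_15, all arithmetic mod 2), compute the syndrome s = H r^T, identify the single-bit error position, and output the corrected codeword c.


s = (1, 0, 0, 0)^T, error position = 8, corrected codeword c = 111011111010010

Compute s = H r^T mod 2 one row at a time:
  s_1 = 0 + 1 + 0 + 1 + 0 + 0 + 1 + 0 = 3 ≡ 1 (mod 2).
  s_2 = 0 + 1 + 1 + 1 + 0 + 0 + 1 + 0 = 4 ≡ 0 (mod 2).
  s_3 = 1 + 1 + 1 + 1 + 0 + 1 + 1 + 0 = 6 ≡ 0 (mod 2).
  s_4 = 1 + 1 + 1 + 1 + 1 + 1 + 0 + 0 = 6 ≡ 0 (mod 2).
s = (1, 0, 0, 0)^T — this equals column 8 of H (binary 1000), so error is at position 8.
Correct: flip bit 8 of r = 111011101010010 to get c = 111011111010010.


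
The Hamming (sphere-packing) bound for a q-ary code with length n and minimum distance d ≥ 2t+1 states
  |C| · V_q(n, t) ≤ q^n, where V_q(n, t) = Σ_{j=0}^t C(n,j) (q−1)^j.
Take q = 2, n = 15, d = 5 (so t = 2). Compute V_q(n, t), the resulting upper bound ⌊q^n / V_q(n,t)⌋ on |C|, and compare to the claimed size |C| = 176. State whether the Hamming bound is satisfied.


V_q(n, t) = 121, q^n = 32768, Hamming bound = 270, |C| = 176 ≤ bound (satisfied).

Step 1: Compute V_q(n, t) = Σ_{j=0}^2 C(n, j) (q−1)^j.
  j = 0: C(15,0)·(1)^0 = 1·1 = 1.
  j = 1: C(15,1)·(1)^1 = 15·1 = 15.
  j = 2: C(15,2)·(1)^2 = 105·1 = 105.
  V_q(n, t) = 1 + 15 + 105 = 121.
Step 2: q^n = 2^15 = 32768.
Step 3: Hamming bound ⌊q^n / V_q(n,t)⌋ = ⌊32768/121⌋ = 270.
Step 4: Compare |C| = 176 to 270: satisfied.
The claimed |C| lies below the Hamming bound.


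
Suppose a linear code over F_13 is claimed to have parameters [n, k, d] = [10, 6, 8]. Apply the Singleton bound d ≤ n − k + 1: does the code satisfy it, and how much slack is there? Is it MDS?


Singleton RHS = n − k + 1 = 5, slack = -3, bound violated (no such code; not MDS).

Singleton bound: d ≤ n − k + 1.
Here n = 10, k = 6, so n − k + 1 = 5.
Given d = 8, check d ≤ 5: NO.
Slack = (n − k + 1) − d = -3.
The slack is negative: d = 8 exceeds n − k + 1 = 5 by 3, so the Singleton bound is violated and no linear [10, 6, 8]_13 code can exist. In particular it is not MDS (MDS requires d = n − k + 1 exactly).
Description: the claimed parameters are [10, 6, 8]_13; such a code would be impossible (violates the Singleton bound).


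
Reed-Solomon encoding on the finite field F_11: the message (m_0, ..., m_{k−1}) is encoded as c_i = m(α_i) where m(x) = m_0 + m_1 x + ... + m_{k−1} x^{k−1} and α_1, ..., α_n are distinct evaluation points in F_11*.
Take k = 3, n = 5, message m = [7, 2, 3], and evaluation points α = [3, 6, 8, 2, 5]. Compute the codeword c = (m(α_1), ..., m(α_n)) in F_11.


c = [7, 6, 6, 1, 4]

Message polynomial: m(x) = 7 + 2·x + 3·x^2 (mod 11).
For each evaluation point α_i, compute m(α_i) mod 11:
  α_1 = 3: Horner steps 3 → 0 → 7, so m(3) = 7.
  α_2 = 6: Horner steps 3 → 9 → 6, so m(6) = 6.
  α_3 = 8: Horner steps 3 → 4 → 6, so m(8) = 6.
  α_4 = 2: Horner steps 3 → 8 → 1, so m(2) = 1.
  α_5 = 5: Horner steps 3 → 6 → 4, so m(5) = 4.
Codeword c = [7, 6, 6, 1, 4] ∈ F_11^5.


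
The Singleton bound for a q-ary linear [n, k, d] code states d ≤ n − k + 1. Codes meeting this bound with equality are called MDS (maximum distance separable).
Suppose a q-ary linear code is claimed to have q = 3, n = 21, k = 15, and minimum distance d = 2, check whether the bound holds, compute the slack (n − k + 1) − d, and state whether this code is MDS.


Singleton RHS = n − k + 1 = 7, slack = 5, bound satisfied, not MDS.

Singleton bound: d ≤ n − k + 1.
Here n = 21, k = 15, so n − k + 1 = 7.
Given d = 2, check d ≤ 7: YES.
Slack = (n − k + 1) − d = 5.
The code is NOT MDS (slack = 5 > 0).
Description: the claimed parameters are [21, 15, 2]_3; such a code would be non-MDS.


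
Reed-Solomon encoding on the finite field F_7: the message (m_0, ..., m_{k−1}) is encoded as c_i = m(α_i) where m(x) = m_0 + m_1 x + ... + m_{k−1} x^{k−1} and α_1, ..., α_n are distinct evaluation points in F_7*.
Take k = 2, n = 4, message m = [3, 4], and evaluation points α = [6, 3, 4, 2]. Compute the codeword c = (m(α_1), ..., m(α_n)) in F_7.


c = [6, 1, 5, 4]

Message polynomial: m(x) = 3 + 4·x (mod 7).
For each evaluation point α_i, compute m(α_i) mod 7:
  α_1 = 6: Horner steps 4 → 6, so m(6) = 6.
  α_2 = 3: Horner steps 4 → 1, so m(3) = 1.
  α_3 = 4: Horner steps 4 → 5, so m(4) = 5.
  α_4 = 2: Horner steps 4 → 4, so m(2) = 4.
Codeword c = [6, 1, 5, 4] ∈ F_7^4.


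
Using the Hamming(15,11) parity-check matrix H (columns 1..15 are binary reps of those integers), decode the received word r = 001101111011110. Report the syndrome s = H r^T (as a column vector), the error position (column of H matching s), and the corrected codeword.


s = (0, 0, 1, 1)^T, error position = 3, corrected codeword c = 000101111011110

Compute s = H r^T mod 2 one row at a time:
  s_1 = 1 + 1 + 0 + 1 + 1 + 1 + 1 + 0 = 6 ≡ 0 (mod 2).
  s_2 = 1 + 0 + 1 + 1 + 1 + 1 + 1 + 0 = 6 ≡ 0 (mod 2).
  s_3 = 0 + 1 + 1 + 1 + 0 + 1 + 1 + 0 = 5 ≡ 1 (mod 2).
  s_4 = 0 + 1 + 0 + 1 + 1 + 1 + 1 + 0 = 5 ≡ 1 (mod 2).
s = (0, 0, 1, 1)^T — this equals column 3 of H (binary 0011), so error is at position 3.
Correct: flip bit 3 of r = 001101111011110 to get c = 000101111011110.


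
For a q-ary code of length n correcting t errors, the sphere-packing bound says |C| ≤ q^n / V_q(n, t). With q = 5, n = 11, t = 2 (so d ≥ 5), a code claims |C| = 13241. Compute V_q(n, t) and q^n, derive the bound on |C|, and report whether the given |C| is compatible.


V_q(n, t) = 925, q^n = 48828125, Hamming bound = 52787, |C| = 13241 ≤ bound (satisfied).

Step 1: Compute V_q(n, t) = Σ_{j=0}^2 C(n, j) (q−1)^j.
  j = 0: C(11,0)·(4)^0 = 1·1 = 1.
  j = 1: C(11,1)·(4)^1 = 11·4 = 44.
  j = 2: C(11,2)·(4)^2 = 55·16 = 880.
  V_q(n, t) = 1 + 44 + 880 = 925.
Step 2: q^n = 5^11 = 48828125.
Step 3: Hamming bound ⌊q^n / V_q(n,t)⌋ = ⌊48828125/925⌋ = 52787.
Step 4: Compare |C| = 13241 to 52787: satisfied.
The claimed |C| lies below the Hamming bound.


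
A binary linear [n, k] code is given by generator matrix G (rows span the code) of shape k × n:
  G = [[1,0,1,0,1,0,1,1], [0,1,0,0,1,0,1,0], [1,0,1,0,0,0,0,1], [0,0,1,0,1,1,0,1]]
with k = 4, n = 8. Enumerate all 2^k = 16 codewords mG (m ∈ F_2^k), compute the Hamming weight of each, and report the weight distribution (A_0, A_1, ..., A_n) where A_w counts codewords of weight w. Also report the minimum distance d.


Weight distribution: A_0 = 1, A_1 = 1, A_2 = 1, A_3 = 4, A_4 = 5, A_5 = 3, A_6 = 1. Minimum distance d = 1.

Enumerate all 2^4 = 16 messages m ∈ F_2^4.
For each, compute codeword c = mG in F_2^8, then tally its weight.
  m = 0000 → c = 00000000, weight = 0.
  m = 1000 → c = 10101011, weight = 5.
  m = 0100 → c = 01001010, weight = 3.
  m = 1100 → c = 11100001, weight = 4.
  m = 0010 → c = 10100001, weight = 3.
  m = 1010 → c = 00001010, weight = 2.
  m = 0110 → c = 11101011, weight = 6.
  m = 1110 → c = 01000000, weight = 1.
  m = 0001 → c = 00101101, weight = 4.
  m = 1001 → c = 10000110, weight = 3.
  m = 0101 → c = 01100111, weight = 5.
  m = 1101 → c = 11001100, weight = 4.
  m = 0011 → c = 10001100, weight = 3.
  m = 1011 → c = 00100111, weight = 4.
  m = 0111 → c = 11000110, weight = 4.
  m = 1111 → c = 01101101, weight = 5.
Tally weights:
  weight 0: 1 codewords.
  weight 1: 1 codewords.
  weight 2: 1 codewords.
  weight 3: 4 codewords.
  weight 4: 5 codewords.
  weight 5: 3 codewords.
  weight 6: 1 codewords.
Minimum distance d = smallest w > 0 with A_w > 0 = 1.
Sanity: Σ A_w = 16 = 2^4 = 16 ✓.


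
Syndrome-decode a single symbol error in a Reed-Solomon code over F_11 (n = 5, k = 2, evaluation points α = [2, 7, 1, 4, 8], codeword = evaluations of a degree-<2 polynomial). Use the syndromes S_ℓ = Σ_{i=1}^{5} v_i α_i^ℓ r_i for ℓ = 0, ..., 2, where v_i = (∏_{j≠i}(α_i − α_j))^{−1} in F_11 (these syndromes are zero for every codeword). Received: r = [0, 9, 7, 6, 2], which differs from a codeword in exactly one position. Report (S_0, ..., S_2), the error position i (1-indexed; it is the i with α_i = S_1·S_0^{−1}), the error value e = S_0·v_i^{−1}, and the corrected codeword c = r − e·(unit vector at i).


S = (7, 6, 2), error at position 4, error magnitude e = 9, c = [0, 9, 7, 8, 2].

Step 1: column multipliers v_i = (∏_{j≠i}(α_i − α_j))^{−1} mod 11.
  i = 1 (α = 2): (2−7)(2−1)(2−4)(2−8) = (−5)·1·(−2)·(−6) = −60 ≡ 6, so v_1 = 6^{−1} = 2 (mod 11).
  i = 2 (α = 7): (7−2)(7−1)(7−4)(7−8) = 5·6·3·(−1) = −90 ≡ 9, so v_2 = 9^{−1} = 5 (mod 11).
  i = 3 (α = 1): (1−2)(1−7)(1−4)(1−8) = (−1)·(−6)·(−3)·(−7) = 126 ≡ 5, so v_3 = 5^{−1} = 9 (mod 11).
  i = 4 (α = 4): (4−2)(4−7)(4−1)(4−8) = 2·(−3)·3·(−4) = 72 ≡ 6, so v_4 = 6^{−1} = 2 (mod 11).
  i = 5 (α = 8): (8−2)(8−7)(8−1)(8−4) = 6·1·7·4 = 168 ≡ 3, so v_5 = 3^{−1} = 4 (mod 11).
  v = [2, 5, 9, 2, 4].
Step 2: syndromes of r = [0, 9, 7, 6, 2] (all sums mod 11).
  S_0 = Σ v_i r_i = 2·0 + 5·9 + 9·7 + 2·6 + 4·2 = 128 ≡ 7.
  S_1 = Σ v_i α_i r_i = 2·2·0 + 5·7·9 + 9·1·7 + 2·4·6 + 4·8·2 = 490 ≡ 6.
  α_i^2 mod 11 = [4, 5, 1, 5, 9].
  S_2 = Σ v_i α_i^2 r_i = 2·4·0 + 5·5·9 + 9·1·7 + 2·5·6 + 4·9·2 = 420 ≡ 2.
  S = (7, 6, 2) ≠ 0, so r is not a codeword (an error is present).
Step 3: locate the error. For a single error e at position i, S_ℓ = v_i·e·α_i^ℓ, so α_err = S_1/S_0.
  S_0^{−1} = 7^{−1} = 8 (mod 11), so α_err = 6·8 = 48 ≡ 4 = α_4. Error position i = 4.
  Consistency check: S_2/S_1 = 2·2 = 4 ≡ 4 = α_err ✓ (single-error assumption holds).
Step 4: error magnitude e = S_0/v_4 = S_0·∏_{j≠4}(α_4 − α_j) = 7·6 = 42 ≡ 9 (mod 11).
Step 5: correct position 4: c_4 = r_4 − e = 6 − 9 ≡ 8 (mod 11). Hence c = [0, 9, 7, 8, 2].
  Check: interpolating c through the α_i gives m(x) = 3 + 4·x (degree < 2) with m(α_i) = c_i for every i, so c is indeed a codeword.


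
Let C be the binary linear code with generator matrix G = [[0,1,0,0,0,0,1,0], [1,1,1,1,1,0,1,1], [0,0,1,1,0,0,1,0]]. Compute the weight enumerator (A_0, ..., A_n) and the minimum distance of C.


Weight distribution: A_0 = 1, A_2 = 1, A_3 = 2, A_4 = 2, A_5 = 1, A_7 = 1. Minimum distance d = 2.

Enumerate all 2^3 = 8 messages m ∈ F_2^3.
For each, compute codeword c = mG in F_2^8, then tally its weight.
  m = 000 → c = 00000000, weight = 0.
  m = 100 → c = 01000010, weight = 2.
  m = 010 → c = 11111011, weight = 7.
  m = 110 → c = 10111001, weight = 5.
  m = 001 → c = 00110010, weight = 3.
  m = 101 → c = 01110000, weight = 3.
  m = 011 → c = 11001001, weight = 4.
  m = 111 → c = 10001011, weight = 4.
Tally weights:
  weight 0: 1 codewords.
  weight 2: 1 codewords.
  weight 3: 2 codewords.
  weight 4: 2 codewords.
  weight 5: 1 codewords.
  weight 7: 1 codewords.
Minimum distance d = smallest w > 0 with A_w > 0 = 2.
Sanity: Σ A_w = 8 = 2^3 = 8 ✓.


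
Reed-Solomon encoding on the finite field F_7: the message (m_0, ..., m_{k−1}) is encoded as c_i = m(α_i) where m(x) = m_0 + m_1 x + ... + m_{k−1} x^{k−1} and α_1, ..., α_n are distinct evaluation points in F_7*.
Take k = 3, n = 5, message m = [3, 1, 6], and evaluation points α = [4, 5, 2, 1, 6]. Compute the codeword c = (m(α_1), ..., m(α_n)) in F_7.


c = [5, 4, 1, 3, 1]

Message polynomial: m(x) = 3 + 1·x + 6·x^2 (mod 7).
For each evaluation point α_i, compute m(α_i) mod 7:
  α_1 = 4: Horner steps 6 → 4 → 5, so m(4) = 5.
  α_2 = 5: Horner steps 6 → 3 → 4, so m(5) = 4.
  α_3 = 2: Horner steps 6 → 6 → 1, so m(2) = 1.
  α_4 = 1: Horner steps 6 → 0 → 3, so m(1) = 3.
  α_5 = 6: Horner steps 6 → 2 → 1, so m(6) = 1.
Codeword c = [5, 4, 1, 3, 1] ∈ F_7^5.


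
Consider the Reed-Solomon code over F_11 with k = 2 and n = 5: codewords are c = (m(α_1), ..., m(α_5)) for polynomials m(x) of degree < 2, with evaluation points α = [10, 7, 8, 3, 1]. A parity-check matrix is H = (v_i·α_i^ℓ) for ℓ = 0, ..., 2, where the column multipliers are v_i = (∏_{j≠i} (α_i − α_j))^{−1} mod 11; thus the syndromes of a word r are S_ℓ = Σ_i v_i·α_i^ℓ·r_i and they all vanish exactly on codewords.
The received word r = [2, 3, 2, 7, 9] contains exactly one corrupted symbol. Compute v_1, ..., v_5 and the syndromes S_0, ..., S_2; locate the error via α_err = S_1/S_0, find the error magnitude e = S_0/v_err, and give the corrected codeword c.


S = (6, 5, 6), error at position 1, error magnitude e = 2, c = [0, 3, 2, 7, 9].

Step 1: column multipliers v_i = (∏_{j≠i}(α_i − α_j))^{−1} mod 11.
  i = 1 (α = 10): (10−7)(10−8)(10−3)(10−1) = 3·2·7·9 = 378 ≡ 4, so v_1 = 4^{−1} = 3 (mod 11).
  i = 2 (α = 7): (7−10)(7−8)(7−3)(7−1) = (−3)·(−1)·4·6 = 72 ≡ 6, so v_2 = 6^{−1} = 2 (mod 11).
  i = 3 (α = 8): (8−10)(8−7)(8−3)(8−1) = (−2)·1·5·7 = −70 ≡ 7, so v_3 = 7^{−1} = 8 (mod 11).
  i = 4 (α = 3): (3−10)(3−7)(3−8)(3−1) = (−7)·(−4)·(−5)·2 = −280 ≡ 6, so v_4 = 6^{−1} = 2 (mod 11).
  i = 5 (α = 1): (1−10)(1−7)(1−8)(1−3) = (−9)·(−6)·(−7)·(−2) = 756 ≡ 8, so v_5 = 8^{−1} = 7 (mod 11).
  v = [3, 2, 8, 2, 7].
Step 2: syndromes of r = [2, 3, 2, 7, 9] (all sums mod 11).
  S_0 = Σ v_i r_i = 3·2 + 2·3 + 8·2 + 2·7 + 7·9 = 105 ≡ 6.
  S_1 = Σ v_i α_i r_i = 3·10·2 + 2·7·3 + 8·8·2 + 2·3·7 + 7·1·9 = 335 ≡ 5.
  α_i^2 mod 11 = [1, 5, 9, 9, 1].
  S_2 = Σ v_i α_i^2 r_i = 3·1·2 + 2·5·3 + 8·9·2 + 2·9·7 + 7·1·9 = 369 ≡ 6.
  S = (6, 5, 6) ≠ 0, so r is not a codeword (an error is present).
Step 3: locate the error. For a single error e at position i, S_ℓ = v_i·e·α_i^ℓ, so α_err = S_1/S_0.
  S_0^{−1} = 6^{−1} = 2 (mod 11), so α_err = 5·2 = 10 ≡ 10 = α_1. Error position i = 1.
  Consistency check: S_2/S_1 = 6·9 = 54 ≡ 10 = α_err ✓ (single-error assumption holds).
Step 4: error magnitude e = S_0/v_1 = S_0·∏_{j≠1}(α_1 − α_j) = 6·4 = 24 ≡ 2 (mod 11).
Step 5: correct position 1: c_1 = r_1 − e = 2 − 2 ≡ 0 (mod 11). Hence c = [0, 3, 2, 7, 9].
  Check: interpolating c through the α_i gives m(x) = 10 + 10·x (degree < 2) with m(α_i) = c_i for every i, so c is indeed a codeword.


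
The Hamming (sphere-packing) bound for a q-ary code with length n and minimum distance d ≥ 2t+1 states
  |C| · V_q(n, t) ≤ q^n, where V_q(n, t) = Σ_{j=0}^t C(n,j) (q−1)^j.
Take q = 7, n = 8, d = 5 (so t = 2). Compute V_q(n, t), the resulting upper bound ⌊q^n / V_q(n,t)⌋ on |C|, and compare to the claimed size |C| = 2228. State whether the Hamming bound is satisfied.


V_q(n, t) = 1057, q^n = 5764801, Hamming bound = 5453, |C| = 2228 ≤ bound (satisfied).

Step 1: Compute V_q(n, t) = Σ_{j=0}^2 C(n, j) (q−1)^j.
  j = 0: C(8,0)·(6)^0 = 1·1 = 1.
  j = 1: C(8,1)·(6)^1 = 8·6 = 48.
  j = 2: C(8,2)·(6)^2 = 28·36 = 1008.
  V_q(n, t) = 1 + 48 + 1008 = 1057.
Step 2: q^n = 7^8 = 5764801.
Step 3: Hamming bound ⌊q^n / V_q(n,t)⌋ = ⌊5764801/1057⌋ = 5453.
Step 4: Compare |C| = 2228 to 5453: satisfied.
The claimed |C| lies below the Hamming bound.


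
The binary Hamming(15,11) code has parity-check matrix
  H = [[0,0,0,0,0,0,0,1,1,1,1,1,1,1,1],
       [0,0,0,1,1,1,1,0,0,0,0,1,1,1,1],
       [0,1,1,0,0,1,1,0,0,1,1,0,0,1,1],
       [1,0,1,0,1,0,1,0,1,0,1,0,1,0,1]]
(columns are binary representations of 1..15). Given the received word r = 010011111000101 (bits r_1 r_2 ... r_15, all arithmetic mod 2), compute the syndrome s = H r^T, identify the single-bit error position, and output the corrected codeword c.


s = (0, 1, 0, 1)^T, error position = 5, corrected codeword c = 010001111000101

Compute s = H r^T mod 2 one row at a time:
  s_1 = 1 + 1 + 0 + 0 + 0 + 1 + 0 + 1 = 4 ≡ 0 (mod 2).
  s_2 = 0 + 1 + 1 + 1 + 0 + 1 + 0 + 1 = 5 ≡ 1 (mod 2).
  s_3 = 1 + 0 + 1 + 1 + 0 + 0 + 0 + 1 = 4 ≡ 0 (mod 2).
  s_4 = 0 + 0 + 1 + 1 + 1 + 0 + 1 + 1 = 5 ≡ 1 (mod 2).
s = (0, 1, 0, 1)^T — this equals column 5 of H (binary 0101), so error is at position 5.
Correct: flip bit 5 of r = 010011111000101 to get c = 010001111000101.


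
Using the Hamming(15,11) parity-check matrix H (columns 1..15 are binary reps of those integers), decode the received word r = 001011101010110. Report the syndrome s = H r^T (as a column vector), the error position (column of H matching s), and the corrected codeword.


s = (0, 1, 1, 0)^T, error position = 6, corrected codeword c = 001010101010110

Compute s = H r^T mod 2 one row at a time:
  s_1 = 0 + 1 + 0 + 1 + 0 + 1 + 1 + 0 = 4 ≡ 0 (mod 2).
  s_2 = 0 + 1 + 1 + 1 + 0 + 1 + 1 + 0 = 5 ≡ 1 (mod 2).
  s_3 = 0 + 1 + 1 + 1 + 0 + 1 + 1 + 0 = 5 ≡ 1 (mod 2).
  s_4 = 0 + 1 + 1 + 1 + 1 + 1 + 1 + 0 = 6 ≡ 0 (mod 2).
s = (0, 1, 1, 0)^T — this equals column 6 of H (binary 0110), so error is at position 6.
Correct: flip bit 6 of r = 001011101010110 to get c = 001010101010110.


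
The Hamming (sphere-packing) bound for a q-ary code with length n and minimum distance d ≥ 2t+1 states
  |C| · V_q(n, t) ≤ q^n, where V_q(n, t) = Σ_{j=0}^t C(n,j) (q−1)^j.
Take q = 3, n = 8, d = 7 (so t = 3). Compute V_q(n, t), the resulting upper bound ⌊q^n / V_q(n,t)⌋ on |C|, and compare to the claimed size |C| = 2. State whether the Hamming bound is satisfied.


V_q(n, t) = 577, q^n = 6561, Hamming bound = 11, |C| = 2 ≤ bound (satisfied).

Step 1: Compute V_q(n, t) = Σ_{j=0}^3 C(n, j) (q−1)^j.
  j = 0: C(8,0)·(2)^0 = 1·1 = 1.
  j = 1: C(8,1)·(2)^1 = 8·2 = 16.
  j = 2: C(8,2)·(2)^2 = 28·4 = 112.
  j = 3: C(8,3)·(2)^3 = 56·8 = 448.
  V_q(n, t) = 1 + 16 + 112 + 448 = 577.
Step 2: q^n = 3^8 = 6561.
Step 3: Hamming bound ⌊q^n / V_q(n,t)⌋ = ⌊6561/577⌋ = 11.
Step 4: Compare |C| = 2 to 11: satisfied.
The claimed |C| lies below the Hamming bound.


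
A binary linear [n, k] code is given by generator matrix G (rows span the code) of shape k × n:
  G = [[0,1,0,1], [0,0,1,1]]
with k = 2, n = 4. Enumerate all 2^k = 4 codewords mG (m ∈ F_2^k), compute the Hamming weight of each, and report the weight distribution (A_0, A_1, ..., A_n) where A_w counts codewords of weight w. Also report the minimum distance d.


Weight distribution: A_0 = 1, A_2 = 3. Minimum distance d = 2.

Enumerate all 2^2 = 4 messages m ∈ F_2^2.
For each, compute codeword c = mG in F_2^4, then tally its weight.
  m = 00 → c = 0000, weight = 0.
  m = 10 → c = 0101, weight = 2.
  m = 01 → c = 0011, weight = 2.
  m = 11 → c = 0110, weight = 2.
Tally weights:
  weight 0: 1 codewords.
  weight 2: 3 codewords.
Minimum distance d = smallest w > 0 with A_w > 0 = 2.
Sanity: Σ A_w = 4 = 2^2 = 4 ✓.


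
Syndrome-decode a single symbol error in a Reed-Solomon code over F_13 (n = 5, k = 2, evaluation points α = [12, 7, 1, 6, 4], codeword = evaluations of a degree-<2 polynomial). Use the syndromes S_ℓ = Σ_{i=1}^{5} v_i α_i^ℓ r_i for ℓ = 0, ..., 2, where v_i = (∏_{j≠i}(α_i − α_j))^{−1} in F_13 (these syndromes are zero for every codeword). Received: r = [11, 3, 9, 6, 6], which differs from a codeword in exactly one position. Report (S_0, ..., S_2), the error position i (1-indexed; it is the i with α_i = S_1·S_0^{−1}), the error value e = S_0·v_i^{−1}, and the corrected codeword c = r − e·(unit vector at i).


S = (10, 8, 9), error at position 4, error magnitude e = 2, c = [11, 3, 9, 4, 6].

Step 1: column multipliers v_i = (∏_{j≠i}(α_i − α_j))^{−1} mod 13.
  i = 1 (α = 12): (12−7)(12−1)(12−6)(12−4) = 5·11·6·8 = 2640 ≡ 1, so v_1 = 1^{−1} = 1 (mod 13).
  i = 2 (α = 7): (7−12)(7−1)(7−6)(7−4) = (−5)·6·1·3 = −90 ≡ 1, so v_2 = 1^{−1} = 1 (mod 13).
  i = 3 (α = 1): (1−12)(1−7)(1−6)(1−4) = (−11)·(−6)·(−5)·(−3) = 990 ≡ 2, so v_3 = 2^{−1} = 7 (mod 13).
  i = 4 (α = 6): (6−12)(6−7)(6−1)(6−4) = (−6)·(−1)·5·2 = 60 ≡ 8, so v_4 = 8^{−1} = 5 (mod 13).
  i = 5 (α = 4): (4−12)(4−7)(4−1)(4−6) = (−8)·(−3)·3·(−2) = −144 ≡ 12, so v_5 = 12^{−1} = 12 (mod 13).
  v = [1, 1, 7, 5, 12].
Step 2: syndromes of r = [11, 3, 9, 6, 6] (all sums mod 13).
  S_0 = Σ v_i r_i = 1·11 + 1·3 + 7·9 + 5·6 + 12·6 = 179 ≡ 10.
  S_1 = Σ v_i α_i r_i = 1·12·11 + 1·7·3 + 7·1·9 + 5·6·6 + 12·4·6 = 684 ≡ 8.
  α_i^2 mod 13 = [1, 10, 1, 10, 3].
  S_2 = Σ v_i α_i^2 r_i = 1·1·11 + 1·10·3 + 7·1·9 + 5·10·6 + 12·3·6 = 620 ≡ 9.
  S = (10, 8, 9) ≠ 0, so r is not a codeword (an error is present).
Step 3: locate the error. For a single error e at position i, S_ℓ = v_i·e·α_i^ℓ, so α_err = S_1/S_0.
  S_0^{−1} = 10^{−1} = 4 (mod 13), so α_err = 8·4 = 32 ≡ 6 = α_4. Error position i = 4.
  Consistency check: S_2/S_1 = 9·5 = 45 ≡ 6 = α_err ✓ (single-error assumption holds).
Step 4: error magnitude e = S_0/v_4 = S_0·∏_{j≠4}(α_4 − α_j) = 10·8 = 80 ≡ 2 (mod 13).
Step 5: correct position 4: c_4 = r_4 − e = 6 − 2 ≡ 4 (mod 13). Hence c = [11, 3, 9, 4, 6].
  Check: interpolating c through the α_i gives m(x) = 10 + 12·x (degree < 2) with m(α_i) = c_i for every i, so c is indeed a codeword.


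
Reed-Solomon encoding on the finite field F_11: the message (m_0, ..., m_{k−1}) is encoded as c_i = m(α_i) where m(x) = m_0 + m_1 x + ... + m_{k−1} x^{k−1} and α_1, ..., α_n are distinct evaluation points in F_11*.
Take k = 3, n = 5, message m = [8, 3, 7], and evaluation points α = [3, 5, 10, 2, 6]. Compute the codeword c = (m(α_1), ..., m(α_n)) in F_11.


c = [3, 0, 1, 9, 3]

Message polynomial: m(x) = 8 + 3·x + 7·x^2 (mod 11).
For each evaluation point α_i, compute m(α_i) mod 11:
  α_1 = 3: Horner steps 7 → 2 → 3, so m(3) = 3.
  α_2 = 5: Horner steps 7 → 5 → 0, so m(5) = 0.
  α_3 = 10: Horner steps 7 → 7 → 1, so m(10) = 1.
  α_4 = 2: Horner steps 7 → 6 → 9, so m(2) = 9.
  α_5 = 6: Horner steps 7 → 1 → 3, so m(6) = 3.
Codeword c = [3, 0, 1, 9, 3] ∈ F_11^5.


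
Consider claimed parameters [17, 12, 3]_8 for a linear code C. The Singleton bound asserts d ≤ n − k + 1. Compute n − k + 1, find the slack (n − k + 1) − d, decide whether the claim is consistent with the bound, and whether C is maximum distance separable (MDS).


Singleton RHS = n − k + 1 = 6, slack = 3, bound satisfied, not MDS.

Singleton bound: d ≤ n − k + 1.
Here n = 17, k = 12, so n − k + 1 = 6.
Given d = 3, check d ≤ 6: YES.
Slack = (n − k + 1) − d = 3.
The code is NOT MDS (slack = 3 > 0).
Description: the claimed parameters are [17, 12, 3]_8; such a code would be non-MDS.


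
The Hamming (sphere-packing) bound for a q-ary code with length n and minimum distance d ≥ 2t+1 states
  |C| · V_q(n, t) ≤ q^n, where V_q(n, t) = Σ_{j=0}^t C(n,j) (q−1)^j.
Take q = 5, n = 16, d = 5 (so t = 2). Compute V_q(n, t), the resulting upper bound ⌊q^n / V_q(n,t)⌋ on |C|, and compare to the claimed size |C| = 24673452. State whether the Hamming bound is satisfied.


V_q(n, t) = 1985, q^n = 152587890625, Hamming bound = 76870473, |C| = 24673452 ≤ bound (satisfied).

Step 1: Compute V_q(n, t) = Σ_{j=0}^2 C(n, j) (q−1)^j.
  j = 0: C(16,0)·(4)^0 = 1·1 = 1.
  j = 1: C(16,1)·(4)^1 = 16·4 = 64.
  j = 2: C(16,2)·(4)^2 = 120·16 = 1920.
  V_q(n, t) = 1 + 64 + 1920 = 1985.
Step 2: q^n = 5^16 = 152587890625.
Step 3: Hamming bound ⌊q^n / V_q(n,t)⌋ = ⌊152587890625/1985⌋ = 76870473.
Step 4: Compare |C| = 24673452 to 76870473: satisfied.
The claimed |C| lies below the Hamming bound.
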